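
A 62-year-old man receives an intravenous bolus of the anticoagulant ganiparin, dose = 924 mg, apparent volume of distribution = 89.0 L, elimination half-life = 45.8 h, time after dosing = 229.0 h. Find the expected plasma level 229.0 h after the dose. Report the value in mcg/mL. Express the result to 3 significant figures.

0.324 mcg/mL

C₀ = Dose / Vd = 924.0 / 89.0 = 10.38 mg/L
k = ln2 / t½ = 0.693147 / 45.8 = 0.01513 h⁻¹
t / t½ = 229.0 / 45.8 = 5 half-lives
C = C₀ × (1/2)^5 = 10.38 × 0.03125 = 0.3244 mg/L
(0.3244 mg/L = 0.3244 mcg/mL)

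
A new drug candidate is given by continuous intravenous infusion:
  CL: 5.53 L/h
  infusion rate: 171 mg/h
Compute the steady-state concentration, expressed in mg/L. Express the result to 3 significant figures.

At steady state Css = R₀ / CL = 171 / 5.530 = 30.92 mg/L

30.9 mg/L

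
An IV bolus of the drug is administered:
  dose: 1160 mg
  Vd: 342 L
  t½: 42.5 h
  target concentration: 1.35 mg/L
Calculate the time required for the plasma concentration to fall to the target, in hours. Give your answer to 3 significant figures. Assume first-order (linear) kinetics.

56.5 h

C₀ = Dose / Vd = 1160 / 342 = 3.392 mg/L
k = ln2 / t½ = 0.693147 / 42.5 = 0.01631 h⁻¹
t = ln(C₀ / C) / k = ln(3.392 / 1.35) / 0.01631
  = ln(2.513) / 0.01631 = 0.9215 / 0.01631 = 56.50 h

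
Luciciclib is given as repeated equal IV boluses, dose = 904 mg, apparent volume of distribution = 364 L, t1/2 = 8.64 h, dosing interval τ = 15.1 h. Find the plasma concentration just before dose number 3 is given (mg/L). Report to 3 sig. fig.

0.960 mg/L

C₀ per dose = Dose / Vd = 904 / 364 = 2.484 mg/L
k = ln2 / t½ = 0.693147 / 8.64 = 0.08023 h⁻¹
Fraction remaining after one interval: r = e^(−kτ) = e^(−0.08023 × 15.1) = 0.2978
Before dose 3, 2 doses have been given (aged 1τ, 2τ).
C_trough = C₀ × (r + r²) = 2.484 × (0.2978 + 0.08868) = 0.9600 mg/L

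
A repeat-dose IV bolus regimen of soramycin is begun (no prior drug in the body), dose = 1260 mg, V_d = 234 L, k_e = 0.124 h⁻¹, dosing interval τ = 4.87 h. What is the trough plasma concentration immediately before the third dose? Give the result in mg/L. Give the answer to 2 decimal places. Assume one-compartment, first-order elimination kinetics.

4.55 mg/L

C₀ per dose = Dose / Vd = 1260 / 234 = 5.385 mg/L
Fraction remaining after one interval: r = e^(−kτ) = e^(−0.1240 × 4.87) = 0.5467
Before dose 3, 2 doses have been given (aged 1τ, 2τ).
C_trough = C₀ × (r + r²) = 5.385 × (0.5467 + 0.2989) = 4.554 mg/L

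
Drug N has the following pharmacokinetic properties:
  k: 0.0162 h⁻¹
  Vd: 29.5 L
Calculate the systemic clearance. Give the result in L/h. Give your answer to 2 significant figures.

CL = k × Vd = 0.0162 × 29.5 = 0.4779 L/h

0.48 L/h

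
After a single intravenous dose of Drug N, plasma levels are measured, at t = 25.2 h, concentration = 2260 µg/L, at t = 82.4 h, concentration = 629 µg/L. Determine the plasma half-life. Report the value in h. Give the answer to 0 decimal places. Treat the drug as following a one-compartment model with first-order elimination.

31 h

k = ln(C₁/C₂) / (t₂ − t₁) = ln(2260/629) / (82.4 − 25.2)
  = 1.279 / 57.20 = 0.02236 h⁻¹
t½ = ln2 / k = 0.693147 / 0.02236 = 31.00 h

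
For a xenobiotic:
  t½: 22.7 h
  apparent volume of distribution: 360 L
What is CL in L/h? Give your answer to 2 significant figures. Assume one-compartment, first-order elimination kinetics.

k = ln2 / t½ = 0.693147 / 22.7 = 0.03054 h⁻¹
CL = k × Vd = 0.03054 × 360 = 10.99 L/h

11 L/h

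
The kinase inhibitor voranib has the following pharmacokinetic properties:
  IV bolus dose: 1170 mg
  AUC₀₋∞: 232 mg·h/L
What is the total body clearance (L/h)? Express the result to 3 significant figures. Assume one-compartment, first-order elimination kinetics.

CL = Dose / AUC = 1170 / 232 = 5.043 L/h

5.04 L/h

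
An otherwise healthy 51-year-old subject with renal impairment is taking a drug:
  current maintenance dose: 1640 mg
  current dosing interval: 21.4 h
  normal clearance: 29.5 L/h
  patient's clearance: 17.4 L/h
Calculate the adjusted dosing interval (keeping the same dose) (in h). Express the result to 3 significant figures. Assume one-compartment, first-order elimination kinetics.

36.3 h

To keep the same average steady-state level, dosing rate must scale with clearance.
CL ratio = 17.4 / 29.5 = 0.5898
New interval (same dose) = 21.4 / 0.5898 = 36.28 h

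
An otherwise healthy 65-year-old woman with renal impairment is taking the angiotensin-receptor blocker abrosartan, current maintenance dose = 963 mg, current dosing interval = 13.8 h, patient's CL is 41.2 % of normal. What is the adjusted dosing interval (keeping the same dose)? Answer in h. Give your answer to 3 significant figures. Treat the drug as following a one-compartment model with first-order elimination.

To keep the same average steady-state level, dosing rate must scale with clearance.
CL ratio = 41.2 / 100 = 0.4120
New interval (same dose) = 13.8 / 0.4120 = 33.50 h

33.5 h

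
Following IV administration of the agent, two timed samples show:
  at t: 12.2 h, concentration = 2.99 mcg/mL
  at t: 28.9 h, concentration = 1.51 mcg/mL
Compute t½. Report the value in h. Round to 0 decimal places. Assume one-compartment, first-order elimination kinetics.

k = ln(C₁/C₂) / (t₂ − t₁) = ln(2.99/1.51) / (28.9 − 12.2)
  = 0.6832 / 16.70 = 0.04091 h⁻¹
t½ = ln2 / k = 0.693147 / 0.04091 = 16.94 h

17 h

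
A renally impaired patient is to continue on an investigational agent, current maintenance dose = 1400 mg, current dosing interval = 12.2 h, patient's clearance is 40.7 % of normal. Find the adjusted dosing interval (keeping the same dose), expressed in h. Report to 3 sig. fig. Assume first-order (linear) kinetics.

30.0 h

To keep the same average steady-state level, dosing rate must scale with clearance.
CL ratio = 40.7 / 100 = 0.4070
New interval (same dose) = 12.2 / 0.4070 = 29.98 h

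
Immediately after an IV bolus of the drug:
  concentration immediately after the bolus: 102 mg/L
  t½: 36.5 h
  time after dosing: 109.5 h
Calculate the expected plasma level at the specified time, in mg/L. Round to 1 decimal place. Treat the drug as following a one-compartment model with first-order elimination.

12.8 mg/L

k = ln2 / t½ = 0.693147 / 36.5 = 0.01899 h⁻¹
t / t½ = 109.5 / 36.5 = 3 half-lives
C = C₀ × (1/2)^3 = 102.0 × 0.1250 = 12.75 mg/L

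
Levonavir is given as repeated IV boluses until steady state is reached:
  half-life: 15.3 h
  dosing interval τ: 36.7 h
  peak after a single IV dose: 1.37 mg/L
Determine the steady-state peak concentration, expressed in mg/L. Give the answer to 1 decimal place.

k = ln2 / t½ = 0.693147 / 15.3 = 0.04530 h⁻¹
e^(−kτ) = e^(−0.04530 × 36.7) = 0.1897
Accumulation ratio R = 1 / (1 − e^(−kτ)) = 1 / (1 − 0.1897) = 1.234
Steady-state peak = C₀ × R = 1.37 × 1.234 = 1.691 mg/L

1.7 mg/L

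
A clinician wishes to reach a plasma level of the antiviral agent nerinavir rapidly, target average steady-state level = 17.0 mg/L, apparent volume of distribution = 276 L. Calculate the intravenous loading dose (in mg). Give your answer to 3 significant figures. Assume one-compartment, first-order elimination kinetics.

LD = Css × Vd = 17.0 × 276 = 4692 mg

4690 mg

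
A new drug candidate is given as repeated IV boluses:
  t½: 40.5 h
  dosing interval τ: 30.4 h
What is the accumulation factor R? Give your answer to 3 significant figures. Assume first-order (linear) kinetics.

k = ln2 / t½ = 0.693147 / 40.5 = 0.01711 h⁻¹
e^(−kτ) = e^(−0.01711 × 30.4) = 0.5944
Accumulation ratio R = 1 / (1 − e^(−kτ)) = 1 / (1 − 0.5944) = 2.465

2.47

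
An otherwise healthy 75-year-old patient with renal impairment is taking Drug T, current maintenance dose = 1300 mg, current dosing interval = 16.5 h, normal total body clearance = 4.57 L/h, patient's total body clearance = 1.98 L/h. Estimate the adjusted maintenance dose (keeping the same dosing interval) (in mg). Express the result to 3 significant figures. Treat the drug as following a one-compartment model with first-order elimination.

To keep the same average steady-state level, dosing rate must scale with clearance.
CL ratio = 1.98 / 4.57 = 0.4333
New dose (same interval) = 1300 × 0.4333 = 563.3 mg

563 mg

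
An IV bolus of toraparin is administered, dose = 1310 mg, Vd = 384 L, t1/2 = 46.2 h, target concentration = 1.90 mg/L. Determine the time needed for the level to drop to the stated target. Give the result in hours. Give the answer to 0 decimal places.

C₀ = Dose / Vd = 1310 / 384 = 3.411 mg/L
k = ln2 / t½ = 0.693147 / 46.2 = 0.01500 h⁻¹
t = ln(C₀ / C) / k = ln(3.411 / 1.90) / 0.01500
  = ln(1.795) / 0.01500 = 0.5850 / 0.01500 = 39.00 h

39 h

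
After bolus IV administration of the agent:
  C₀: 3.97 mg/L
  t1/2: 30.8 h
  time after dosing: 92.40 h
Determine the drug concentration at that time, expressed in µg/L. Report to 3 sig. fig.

k = ln2 / t½ = 0.693147 / 30.8 = 0.02250 h⁻¹
t / t½ = 92.40 / 30.8 = 3 half-lives
C = C₀ × (1/2)^3 = 3.970 × 0.1250 = 0.4963 mg/L
Convert: 0.4963 mg/L × 1000 = 496.3 µg/L

496 µg/L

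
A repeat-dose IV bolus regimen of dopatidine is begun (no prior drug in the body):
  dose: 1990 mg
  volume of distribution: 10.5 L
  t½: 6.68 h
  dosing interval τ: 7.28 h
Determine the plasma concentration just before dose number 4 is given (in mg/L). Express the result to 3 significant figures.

151 mg/L

C₀ per dose = Dose / Vd = 1990 / 10.5 = 189.5 mg/L
k = ln2 / t½ = 0.693147 / 6.68 = 0.1038 h⁻¹
Fraction remaining after one interval: r = e^(−kτ) = e^(−0.1038 × 7.28) = 0.4697
Before dose 4, 3 doses have been given (aged 1τ, 2τ, 3τ).
C_trough = C₀ × (r + r² + … + r^3) = C₀ × r(1−r^3)/(1−r)
        = 189.5 × 0.4697 × (1 − 0.1036) / (1 − 0.4697) = 150.5 mg/L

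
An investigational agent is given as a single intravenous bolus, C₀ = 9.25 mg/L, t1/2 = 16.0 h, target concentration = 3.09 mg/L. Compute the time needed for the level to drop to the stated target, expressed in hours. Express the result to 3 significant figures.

25.3 h

k = ln2 / t½ = 0.693147 / 16.0 = 0.04332 h⁻¹
t = ln(C₀ / C) / k = ln(9.250 / 3.09) / 0.04332
  = ln(2.994) / 0.04332 = 1.097 / 0.04332 = 25.32 h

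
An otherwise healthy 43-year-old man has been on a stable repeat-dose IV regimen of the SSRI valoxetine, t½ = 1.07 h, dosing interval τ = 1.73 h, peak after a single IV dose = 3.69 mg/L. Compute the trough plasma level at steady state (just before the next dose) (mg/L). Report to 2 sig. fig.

1.8 mg/L

k = ln2 / t½ = 0.693147 / 1.07 = 0.6478 h⁻¹
e^(−kτ) = e^(−0.6478 × 1.73) = 0.3261
Accumulation ratio R = 1 / (1 − e^(−kτ)) = 1 / (1 − 0.3261) = 1.484
Steady-state trough = C₀ × R × e^(−kτ) = 3.69 × 1.484 × 0.3261 = 1.786 mg/L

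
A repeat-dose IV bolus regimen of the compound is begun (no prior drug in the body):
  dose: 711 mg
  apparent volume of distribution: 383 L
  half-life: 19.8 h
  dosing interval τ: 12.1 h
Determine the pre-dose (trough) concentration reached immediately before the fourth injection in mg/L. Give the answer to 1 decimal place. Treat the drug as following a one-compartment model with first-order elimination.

C₀ per dose = Dose / Vd = 711 / 383 = 1.856 mg/L
k = ln2 / t½ = 0.693147 / 19.8 = 0.03501 h⁻¹
Fraction remaining after one interval: r = e^(−kτ) = e^(−0.03501 × 12.1) = 0.6547
Before dose 4, 3 doses have been given (aged 1τ, 2τ, 3τ).
C_trough = C₀ × (r + r² + … + r^3) = C₀ × r(1−r^3)/(1−r)
        = 1.856 × 0.6547 × (1 − 0.2806) / (1 − 0.6547) = 2.532 mg/L

2.5 mg/L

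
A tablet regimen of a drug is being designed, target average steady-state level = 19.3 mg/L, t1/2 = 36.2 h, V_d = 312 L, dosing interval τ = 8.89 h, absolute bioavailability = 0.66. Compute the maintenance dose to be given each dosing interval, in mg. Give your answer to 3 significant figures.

k = ln2 / t½ = 0.693147 / 36.2 = 0.01915 h⁻¹
CL = k × Vd = 0.01915 × 312 = 5.975 L/h
At steady state, F × (Dose/τ) = Css × CL.
Dose = Css × CL × τ / F = 19.3 × 5.975 × 8.89 / 0.66 = 1553 mg

1550 mg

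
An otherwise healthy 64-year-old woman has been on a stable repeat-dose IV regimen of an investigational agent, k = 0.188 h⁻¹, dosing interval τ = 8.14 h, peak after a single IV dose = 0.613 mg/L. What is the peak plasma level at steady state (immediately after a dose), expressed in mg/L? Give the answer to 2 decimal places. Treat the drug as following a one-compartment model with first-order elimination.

e^(−kτ) = e^(−0.1880 × 8.14) = 0.2165
Accumulation ratio R = 1 / (1 − e^(−kτ)) = 1 / (1 − 0.2165) = 1.276
Steady-state peak = C₀ × R = 0.613 × 1.276 = 0.7822 mg/L

0.78 mg/L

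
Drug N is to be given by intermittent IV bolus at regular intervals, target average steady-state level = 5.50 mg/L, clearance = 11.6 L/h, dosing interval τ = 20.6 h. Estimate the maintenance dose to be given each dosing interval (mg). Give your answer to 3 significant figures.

At steady state, Dose/τ = Css × CL.
Dose = Css × CL × τ = 5.50 × 11.60 × 20.6 = 1314 mg

1310 mg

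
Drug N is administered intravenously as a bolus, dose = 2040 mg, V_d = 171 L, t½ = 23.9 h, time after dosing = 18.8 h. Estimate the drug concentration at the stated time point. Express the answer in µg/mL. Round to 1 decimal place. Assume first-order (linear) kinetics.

C₀ = Dose / Vd = 2040 / 171 = 11.93 mg/L
k = ln2 / t½ = 0.693147 / 23.9 = 0.02900 h⁻¹
C = C₀ · e^(−k·t) = 11.93 × e^(−0.02900 × 18.8)
  = 11.93 × 0.5797 = 6.916 mg/L
(6.916 mg/L = 6.916 µg/mL)

6.9 µg/mL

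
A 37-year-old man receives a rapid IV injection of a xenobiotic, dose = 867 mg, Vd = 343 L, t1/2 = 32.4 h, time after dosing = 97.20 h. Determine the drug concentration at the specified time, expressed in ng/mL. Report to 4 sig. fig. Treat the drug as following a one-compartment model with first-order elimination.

C₀ = Dose / Vd = 867.0 / 343 = 2.528 mg/L
k = ln2 / t½ = 0.693147 / 32.4 = 0.02139 h⁻¹
t / t½ = 97.20 / 32.4 = 3 half-lives
C = C₀ × (1/2)^3 = 2.528 × 0.1250 = 0.3160 mg/L
Convert: 0.3160 mg/L × 1000 = 316.0 ng/mL

316.0 ng/mL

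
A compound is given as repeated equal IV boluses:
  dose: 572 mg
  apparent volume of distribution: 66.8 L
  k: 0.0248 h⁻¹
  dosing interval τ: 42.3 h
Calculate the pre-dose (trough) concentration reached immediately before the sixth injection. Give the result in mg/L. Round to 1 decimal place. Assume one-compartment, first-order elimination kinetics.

4.6 mg/L

C₀ per dose = Dose / Vd = 572 / 66.8 = 8.563 mg/L
Fraction remaining after one interval: r = e^(−kτ) = e^(−0.02480 × 42.3) = 0.3503
Before dose 6, 5 doses have been given (aged 1τ, 2τ, 3τ, 4τ, 5τ).
C_trough = C₀ × (r + r² + … + r^5) = C₀ × r(1−r^5)/(1−r)
        = 8.563 × 0.3503 × (1 − 0.005275) / (1 − 0.3503) = 4.593 mg/L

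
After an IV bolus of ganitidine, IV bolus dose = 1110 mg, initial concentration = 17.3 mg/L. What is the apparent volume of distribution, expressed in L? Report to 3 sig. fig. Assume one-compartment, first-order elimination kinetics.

64.2 L

Vd = Dose / C₀ = 1110 / 17.3 = 64.16 L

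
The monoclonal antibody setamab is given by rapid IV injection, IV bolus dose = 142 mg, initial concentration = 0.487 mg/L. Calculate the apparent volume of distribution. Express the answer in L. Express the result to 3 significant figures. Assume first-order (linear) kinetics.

292 L

Vd = Dose / C₀ = 142.0 / 0.487 = 291.6 L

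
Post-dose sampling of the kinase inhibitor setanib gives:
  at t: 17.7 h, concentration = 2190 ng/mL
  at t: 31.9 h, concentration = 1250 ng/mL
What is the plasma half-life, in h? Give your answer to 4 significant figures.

k = ln(C₁/C₂) / (t₂ − t₁) = ln(2190/1250) / (31.9 − 17.7)
  = 0.5608 / 14.20 = 0.03949 h⁻¹
t½ = ln2 / k = 0.693147 / 0.03949 = 17.55 h

17.55 h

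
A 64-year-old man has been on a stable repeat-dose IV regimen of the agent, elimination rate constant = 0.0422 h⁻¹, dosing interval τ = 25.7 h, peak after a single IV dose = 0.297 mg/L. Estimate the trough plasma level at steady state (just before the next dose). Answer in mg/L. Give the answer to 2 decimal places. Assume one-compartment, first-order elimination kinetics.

e^(−kτ) = e^(−0.04220 × 25.7) = 0.3381
Accumulation ratio R = 1 / (1 − e^(−kτ)) = 1 / (1 − 0.3381) = 1.511
Steady-state trough = C₀ × R × e^(−kτ) = 0.297 × 1.511 × 0.3381 = 0.1517 mg/L

0.15 mg/L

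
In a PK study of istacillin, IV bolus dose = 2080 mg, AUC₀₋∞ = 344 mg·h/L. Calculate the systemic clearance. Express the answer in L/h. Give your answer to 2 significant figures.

CL = Dose / AUC = 2080 / 344 = 6.047 L/h

6.0 L/h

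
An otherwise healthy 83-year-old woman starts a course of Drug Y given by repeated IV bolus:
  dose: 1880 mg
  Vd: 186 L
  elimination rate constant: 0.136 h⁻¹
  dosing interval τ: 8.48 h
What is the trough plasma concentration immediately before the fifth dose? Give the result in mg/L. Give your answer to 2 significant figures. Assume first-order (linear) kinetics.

4.6 mg/L

C₀ per dose = Dose / Vd = 1880 / 186 = 10.11 mg/L
Fraction remaining after one interval: r = e^(−kτ) = e^(−0.1360 × 8.48) = 0.3156
Before dose 5, 4 doses have been given (aged 1τ, 2τ, 3τ, 4τ).
C_trough = C₀ × (r + r² + … + r^4) = C₀ × r(1−r^4)/(1−r)
        = 10.11 × 0.3156 × (1 − 0.009921) / (1 − 0.3156) = 4.616 mg/L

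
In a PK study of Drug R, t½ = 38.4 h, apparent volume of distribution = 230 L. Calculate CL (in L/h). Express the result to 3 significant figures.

k = ln2 / t½ = 0.693147 / 38.4 = 0.01805 h⁻¹
CL = k × Vd = 0.01805 × 230 = 4.152 L/h

4.15 L/h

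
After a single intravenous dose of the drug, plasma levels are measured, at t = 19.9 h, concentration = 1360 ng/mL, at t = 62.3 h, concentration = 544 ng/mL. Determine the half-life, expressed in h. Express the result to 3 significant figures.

32.1 h

k = ln(C₁/C₂) / (t₂ − t₁) = ln(1360/544) / (62.3 − 19.9)
  = 0.9163 / 42.40 = 0.02161 h⁻¹
t½ = ln2 / k = 0.693147 / 0.02161 = 32.08 h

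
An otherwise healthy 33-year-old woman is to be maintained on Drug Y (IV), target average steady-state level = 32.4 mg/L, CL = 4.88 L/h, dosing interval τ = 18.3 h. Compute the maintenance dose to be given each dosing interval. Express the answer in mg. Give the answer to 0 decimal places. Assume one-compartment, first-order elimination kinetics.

At steady state, Dose/τ = Css × CL.
Dose = Css × CL × τ = 32.4 × 4.880 × 18.3 = 2893 mg

2893 mg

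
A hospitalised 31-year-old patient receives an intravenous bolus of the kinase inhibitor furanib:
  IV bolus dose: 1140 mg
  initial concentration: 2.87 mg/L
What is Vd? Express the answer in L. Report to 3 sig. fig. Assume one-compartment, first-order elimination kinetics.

397 L

Vd = Dose / C₀ = 1140 / 2.87 = 397.2 L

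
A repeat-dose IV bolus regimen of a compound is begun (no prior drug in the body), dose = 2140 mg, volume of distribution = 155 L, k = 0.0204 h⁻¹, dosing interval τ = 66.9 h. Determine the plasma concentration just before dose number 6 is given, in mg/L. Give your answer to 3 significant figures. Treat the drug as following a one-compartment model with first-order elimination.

C₀ per dose = Dose / Vd = 2140 / 155 = 13.81 mg/L
Fraction remaining after one interval: r = e^(−kτ) = e^(−0.02040 × 66.9) = 0.2554
Before dose 6, 5 doses have been given (aged 1τ, 2τ, 3τ, 4τ, 5τ).
C_trough = C₀ × (r + r² + … + r^5) = C₀ × r(1−r^5)/(1−r)
        = 13.81 × 0.2554 × (1 − 0.001087) / (1 − 0.2554) = 4.732 mg/L

4.73 mg/L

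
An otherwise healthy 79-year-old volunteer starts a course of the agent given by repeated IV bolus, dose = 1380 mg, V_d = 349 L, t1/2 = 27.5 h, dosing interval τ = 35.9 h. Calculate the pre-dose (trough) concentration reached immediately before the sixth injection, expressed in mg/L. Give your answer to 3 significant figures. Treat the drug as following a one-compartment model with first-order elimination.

2.66 mg/L

C₀ per dose = Dose / Vd = 1380 / 349 = 3.954 mg/L
k = ln2 / t½ = 0.693147 / 27.5 = 0.02521 h⁻¹
Fraction remaining after one interval: r = e^(−kτ) = e^(−0.02521 × 35.9) = 0.4045
Before dose 6, 5 doses have been given (aged 1τ, 2τ, 3τ, 4τ, 5τ).
C_trough = C₀ × (r + r² + … + r^5) = C₀ × r(1−r^5)/(1−r)
        = 3.954 × 0.4045 × (1 − 0.01083) / (1 − 0.4045) = 2.657 mg/L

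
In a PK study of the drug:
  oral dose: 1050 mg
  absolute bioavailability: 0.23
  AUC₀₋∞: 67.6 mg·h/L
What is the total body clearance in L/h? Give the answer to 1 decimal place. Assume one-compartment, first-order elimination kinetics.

CL = F·Dose / AUC = 0.23 × 1050 / 67.6 = 3.572 L/h

3.6 L/h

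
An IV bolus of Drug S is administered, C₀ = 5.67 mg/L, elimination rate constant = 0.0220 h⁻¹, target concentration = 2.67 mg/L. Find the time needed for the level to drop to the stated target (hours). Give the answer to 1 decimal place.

t = ln(C₀ / C) / k = ln(5.670 / 2.67) / 0.02200
  = ln(2.124) / 0.02200 = 0.7533 / 0.02200 = 34.24 h

34.2 h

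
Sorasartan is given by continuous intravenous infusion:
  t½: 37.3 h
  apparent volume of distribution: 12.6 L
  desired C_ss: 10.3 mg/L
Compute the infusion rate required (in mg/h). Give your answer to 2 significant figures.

k = ln2 / t½ = 0.693147 / 37.3 = 0.01858 h⁻¹
CL = k × Vd = 0.01858 × 12.6 = 0.2341 L/h
At steady state, infusion rate R₀ = Css × CL = 10.3 × 0.2341 = 2.411 mg/h

2.4 mg/h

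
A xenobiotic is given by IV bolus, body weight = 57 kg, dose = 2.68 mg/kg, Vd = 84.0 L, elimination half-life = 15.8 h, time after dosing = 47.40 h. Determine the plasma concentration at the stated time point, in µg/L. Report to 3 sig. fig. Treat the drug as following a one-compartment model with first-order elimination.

Total dose = 2.68 × 57 = 152.8 mg
C₀ = Dose / Vd = 152.8 / 84.0 = 1.819 mg/L
k = ln2 / t½ = 0.693147 / 15.8 = 0.04387 h⁻¹
t / t½ = 47.40 / 15.8 = 3 half-lives
C = C₀ × (1/2)^3 = 1.819 × 0.1250 = 0.2274 mg/L
Convert: 0.2274 mg/L × 1000 = 227.4 µg/L

227 µg/L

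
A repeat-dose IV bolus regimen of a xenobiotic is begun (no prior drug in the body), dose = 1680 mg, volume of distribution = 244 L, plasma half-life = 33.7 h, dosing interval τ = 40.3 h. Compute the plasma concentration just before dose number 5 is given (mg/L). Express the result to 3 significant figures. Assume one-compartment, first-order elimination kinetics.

5.14 mg/L

C₀ per dose = Dose / Vd = 1680 / 244 = 6.885 mg/L
k = ln2 / t½ = 0.693147 / 33.7 = 0.02057 h⁻¹
Fraction remaining after one interval: r = e^(−kτ) = e^(−0.02057 × 40.3) = 0.4365
Before dose 5, 4 doses have been given (aged 1τ, 2τ, 3τ, 4τ).
C_trough = C₀ × (r + r² + … + r^4) = C₀ × r(1−r^4)/(1−r)
        = 6.885 × 0.4365 × (1 − 0.03630) / (1 − 0.4365) = 5.140 mg/L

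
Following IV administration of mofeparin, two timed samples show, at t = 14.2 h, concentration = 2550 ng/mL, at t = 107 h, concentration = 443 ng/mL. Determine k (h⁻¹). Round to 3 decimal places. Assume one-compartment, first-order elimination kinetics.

k = ln(C₁/C₂) / (t₂ − t₁) = ln(2550/443) / (107 − 14.2)
  = 1.750 / 92.80 = 0.01886 h⁻¹

0.019 h⁻¹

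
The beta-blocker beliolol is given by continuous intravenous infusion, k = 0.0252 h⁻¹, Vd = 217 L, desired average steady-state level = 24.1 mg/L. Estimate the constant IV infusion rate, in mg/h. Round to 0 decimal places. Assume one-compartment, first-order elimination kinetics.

132 mg/h

CL = k × Vd = 0.02520 × 217 = 5.468 L/h
At steady state, infusion rate R₀ = Css × CL = 24.1 × 5.468 = 131.8 mg/h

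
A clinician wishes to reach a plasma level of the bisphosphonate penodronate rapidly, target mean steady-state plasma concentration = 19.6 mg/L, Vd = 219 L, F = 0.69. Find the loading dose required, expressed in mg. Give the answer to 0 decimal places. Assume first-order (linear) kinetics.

LD = Css × Vd / F = 19.6 × 219 / 0.69 = 6221 mg

6221 mg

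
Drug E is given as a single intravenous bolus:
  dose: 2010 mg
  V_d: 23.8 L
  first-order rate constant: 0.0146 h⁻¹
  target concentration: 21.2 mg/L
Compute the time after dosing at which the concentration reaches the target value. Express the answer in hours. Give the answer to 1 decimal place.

94.7 h

C₀ = Dose / Vd = 2010 / 23.8 = 84.45 mg/L
t = ln(C₀ / C) / k = ln(84.45 / 21.2) / 0.01460
  = ln(3.983) / 0.01460 = 1.382 / 0.01460 = 94.66 h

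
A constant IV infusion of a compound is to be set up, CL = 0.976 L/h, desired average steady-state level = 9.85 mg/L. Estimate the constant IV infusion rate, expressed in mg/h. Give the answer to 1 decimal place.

9.6 mg/h

At steady state, infusion rate R₀ = Css × CL = 9.85 × 0.9760 = 9.614 mg/h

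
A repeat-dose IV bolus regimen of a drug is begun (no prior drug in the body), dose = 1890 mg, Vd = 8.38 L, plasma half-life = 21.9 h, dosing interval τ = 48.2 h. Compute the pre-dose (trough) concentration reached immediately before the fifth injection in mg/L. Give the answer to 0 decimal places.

63 mg/L

C₀ per dose = Dose / Vd = 1890 / 8.38 = 225.5 mg/L
k = ln2 / t½ = 0.693147 / 21.9 = 0.03165 h⁻¹
Fraction remaining after one interval: r = e^(−kτ) = e^(−0.03165 × 48.2) = 0.2175
Before dose 5, 4 doses have been given (aged 1τ, 2τ, 3τ, 4τ).
C_trough = C₀ × (r + r² + … + r^4) = C₀ × r(1−r^4)/(1−r)
        = 225.5 × 0.2175 × (1 − 0.002238) / (1 − 0.2175) = 62.54 mg/L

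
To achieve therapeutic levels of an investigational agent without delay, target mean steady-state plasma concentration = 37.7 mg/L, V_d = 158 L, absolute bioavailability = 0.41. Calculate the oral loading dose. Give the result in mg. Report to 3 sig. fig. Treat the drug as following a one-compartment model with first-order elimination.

LD = Css × Vd / F = 37.7 × 158 / 0.41 = 14530 mg

14500 mg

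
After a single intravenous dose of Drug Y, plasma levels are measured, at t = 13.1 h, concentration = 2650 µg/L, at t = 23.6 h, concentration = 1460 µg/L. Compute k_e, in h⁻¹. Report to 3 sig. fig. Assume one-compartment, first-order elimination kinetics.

k = ln(C₁/C₂) / (t₂ − t₁) = ln(2650/1460) / (23.6 − 13.1)
  = 0.5961 / 10.50 = 0.05677 h⁻¹

0.0568 h⁻¹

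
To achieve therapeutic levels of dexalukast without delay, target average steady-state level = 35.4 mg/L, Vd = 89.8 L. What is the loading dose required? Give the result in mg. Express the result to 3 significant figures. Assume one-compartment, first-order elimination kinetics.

3180 mg

LD = Css × Vd = 35.4 × 89.8 = 3179 mg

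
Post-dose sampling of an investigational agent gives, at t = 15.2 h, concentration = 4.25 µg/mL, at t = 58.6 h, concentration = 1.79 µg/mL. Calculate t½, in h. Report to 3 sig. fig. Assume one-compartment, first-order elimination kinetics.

34.8 h

k = ln(C₁/C₂) / (t₂ − t₁) = ln(4.25/1.79) / (58.6 − 15.2)
  = 0.8647 / 43.40 = 0.01992 h⁻¹
t½ = ln2 / k = 0.693147 / 0.01992 = 34.80 h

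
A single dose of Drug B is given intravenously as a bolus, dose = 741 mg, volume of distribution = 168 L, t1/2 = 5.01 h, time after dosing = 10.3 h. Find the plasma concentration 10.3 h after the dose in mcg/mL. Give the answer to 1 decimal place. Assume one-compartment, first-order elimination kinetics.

1.1 mcg/mL

C₀ = Dose / Vd = 741.0 / 168 = 4.411 mg/L
k = ln2 / t½ = 0.693147 / 5.01 = 0.1384 h⁻¹
C = C₀ · e^(−k·t) = 4.411 × e^(−0.1384 × 10.3)
  = 4.411 × 0.2404 = 1.060 mg/L
(1.060 mg/L = 1.060 mcg/mL)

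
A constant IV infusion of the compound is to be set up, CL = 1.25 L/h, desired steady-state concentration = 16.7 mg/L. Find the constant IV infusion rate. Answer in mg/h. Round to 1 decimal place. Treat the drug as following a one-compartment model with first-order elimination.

At steady state, infusion rate R₀ = Css × CL = 16.7 × 1.250 = 20.88 mg/h

20.9 mg/h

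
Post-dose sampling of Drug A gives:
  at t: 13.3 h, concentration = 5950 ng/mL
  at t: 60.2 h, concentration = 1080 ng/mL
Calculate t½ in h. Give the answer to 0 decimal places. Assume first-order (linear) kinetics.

19 h

k = ln(C₁/C₂) / (t₂ − t₁) = ln(5950/1080) / (60.2 − 13.3)
  = 1.706 / 46.90 = 0.03638 h⁻¹
t½ = ln2 / k = 0.693147 / 0.03638 = 19.05 h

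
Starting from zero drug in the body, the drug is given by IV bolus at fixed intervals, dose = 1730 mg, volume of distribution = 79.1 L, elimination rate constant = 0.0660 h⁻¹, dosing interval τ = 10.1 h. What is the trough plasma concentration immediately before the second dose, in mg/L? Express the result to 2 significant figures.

C₀ per dose = Dose / Vd = 1730 / 79.1 = 21.87 mg/L
Fraction remaining after one interval: r = e^(−kτ) = e^(−0.06600 × 10.1) = 0.5135
Before dose 2, 1 dose has been given (aged 1τ).
C_trough = C₀ × r = 21.87 × 0.5135 = 11.23 mg/L

11 mg/L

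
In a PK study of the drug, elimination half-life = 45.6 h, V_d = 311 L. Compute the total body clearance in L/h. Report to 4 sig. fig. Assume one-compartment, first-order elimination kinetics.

k = ln2 / t½ = 0.693147 / 45.6 = 0.01520 h⁻¹
CL = k × Vd = 0.01520 × 311 = 4.727 L/h

4.727 L/h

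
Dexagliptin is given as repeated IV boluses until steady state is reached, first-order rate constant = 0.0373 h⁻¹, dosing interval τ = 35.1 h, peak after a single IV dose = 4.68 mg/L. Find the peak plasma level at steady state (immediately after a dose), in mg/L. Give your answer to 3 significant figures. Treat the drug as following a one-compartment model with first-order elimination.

6.41 mg/L

e^(−kτ) = e^(−0.03730 × 35.1) = 0.2700
Accumulation ratio R = 1 / (1 − e^(−kτ)) = 1 / (1 − 0.2700) = 1.370
Steady-state peak = C₀ × R = 4.68 × 1.370 = 6.412 mg/L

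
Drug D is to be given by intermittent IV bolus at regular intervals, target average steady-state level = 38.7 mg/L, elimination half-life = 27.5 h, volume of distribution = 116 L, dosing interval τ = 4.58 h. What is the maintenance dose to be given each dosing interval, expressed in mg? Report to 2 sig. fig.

520 mg

k = ln2 / t½ = 0.693147 / 27.5 = 0.02521 h⁻¹
CL = k × Vd = 0.02521 × 116 = 2.924 L/h
At steady state, Dose/τ = Css × CL.
Dose = Css × CL × τ = 38.7 × 2.924 × 4.58 = 518.3 mg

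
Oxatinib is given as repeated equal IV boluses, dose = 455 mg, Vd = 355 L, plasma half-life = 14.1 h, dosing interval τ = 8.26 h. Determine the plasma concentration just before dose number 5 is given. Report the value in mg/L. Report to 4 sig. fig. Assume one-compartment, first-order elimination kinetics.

2.055 mg/L

C₀ per dose = Dose / Vd = 455 / 355 = 1.282 mg/L
k = ln2 / t½ = 0.693147 / 14.1 = 0.04916 h⁻¹
Fraction remaining after one interval: r = e^(−kτ) = e^(−0.04916 × 8.26) = 0.6663
Before dose 5, 4 doses have been given (aged 1τ, 2τ, 3τ, 4τ).
C_trough = C₀ × (r + r² + … + r^4) = C₀ × r(1−r^4)/(1−r)
        = 1.282 × 0.6663 × (1 − 0.1971) / (1 − 0.6663) = 2.055 mg/L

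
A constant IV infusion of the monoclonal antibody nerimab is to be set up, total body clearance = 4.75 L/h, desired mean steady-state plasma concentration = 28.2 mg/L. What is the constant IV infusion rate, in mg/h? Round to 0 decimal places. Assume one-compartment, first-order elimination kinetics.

134 mg/h

At steady state, infusion rate R₀ = Css × CL = 28.2 × 4.750 = 134.0 mg/h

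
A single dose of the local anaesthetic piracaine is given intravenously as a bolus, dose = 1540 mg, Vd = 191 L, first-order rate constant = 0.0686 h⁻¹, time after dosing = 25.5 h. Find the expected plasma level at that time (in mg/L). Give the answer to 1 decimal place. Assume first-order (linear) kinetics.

1.4 mg/L

C₀ = Dose / Vd = 1540 / 191 = 8.063 mg/L
C = C₀ · e^(−k·t) = 8.063 × e^(−0.06860 × 25.5)
  = 8.063 × 0.1739 = 1.402 mg/L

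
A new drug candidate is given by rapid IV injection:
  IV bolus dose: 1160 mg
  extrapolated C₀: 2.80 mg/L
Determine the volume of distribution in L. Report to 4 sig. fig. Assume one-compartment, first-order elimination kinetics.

Vd = Dose / C₀ = 1160 / 2.80 = 414.3 L

414.3 L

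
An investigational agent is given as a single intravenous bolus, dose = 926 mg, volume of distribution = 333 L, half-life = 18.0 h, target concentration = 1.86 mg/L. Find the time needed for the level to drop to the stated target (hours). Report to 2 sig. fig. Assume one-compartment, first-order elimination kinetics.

10 h

C₀ = Dose / Vd = 926.0 / 333 = 2.781 mg/L
k = ln2 / t½ = 0.693147 / 18.0 = 0.03851 h⁻¹
t = ln(C₀ / C) / k = ln(2.781 / 1.86) / 0.03851
  = ln(1.495) / 0.03851 = 0.4021 / 0.03851 = 10.44 h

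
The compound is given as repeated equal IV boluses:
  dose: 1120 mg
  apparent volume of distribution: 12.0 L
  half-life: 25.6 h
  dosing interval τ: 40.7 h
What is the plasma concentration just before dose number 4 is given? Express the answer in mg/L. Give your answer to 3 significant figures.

C₀ per dose = Dose / Vd = 1120 / 12.0 = 93.33 mg/L
k = ln2 / t½ = 0.693147 / 25.6 = 0.02708 h⁻¹
Fraction remaining after one interval: r = e^(−kτ) = e^(−0.02708 × 40.7) = 0.3322
Before dose 4, 3 doses have been given (aged 1τ, 2τ, 3τ).
C_trough = C₀ × (r + r² + … + r^3) = C₀ × r(1−r^3)/(1−r)
        = 93.33 × 0.3322 × (1 − 0.03666) / (1 − 0.3322) = 44.73 mg/L

44.7 mg/L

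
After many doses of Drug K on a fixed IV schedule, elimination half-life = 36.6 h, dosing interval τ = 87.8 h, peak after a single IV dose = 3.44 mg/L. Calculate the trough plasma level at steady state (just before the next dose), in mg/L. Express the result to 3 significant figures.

k = ln2 / t½ = 0.693147 / 36.6 = 0.01894 h⁻¹
e^(−kτ) = e^(−0.01894 × 87.8) = 0.1896
Accumulation ratio R = 1 / (1 − e^(−kτ)) = 1 / (1 − 0.1896) = 1.234
Steady-state trough = C₀ × R × e^(−kτ) = 3.44 × 1.234 × 0.1896 = 0.8048 mg/L

0.805 mg/L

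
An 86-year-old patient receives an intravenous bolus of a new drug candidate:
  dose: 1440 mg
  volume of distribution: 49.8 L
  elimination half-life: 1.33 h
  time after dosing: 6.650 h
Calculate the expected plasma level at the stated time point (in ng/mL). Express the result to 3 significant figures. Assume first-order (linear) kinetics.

C₀ = Dose / Vd = 1440 / 49.8 = 28.92 mg/L
k = ln2 / t½ = 0.693147 / 1.33 = 0.5212 h⁻¹
t / t½ = 6.650 / 1.33 = 5 half-lives
C = C₀ × (1/2)^5 = 28.92 × 0.03125 = 0.9038 mg/L
Convert: 0.9038 mg/L × 1000 = 903.8 ng/mL

904 ng/mL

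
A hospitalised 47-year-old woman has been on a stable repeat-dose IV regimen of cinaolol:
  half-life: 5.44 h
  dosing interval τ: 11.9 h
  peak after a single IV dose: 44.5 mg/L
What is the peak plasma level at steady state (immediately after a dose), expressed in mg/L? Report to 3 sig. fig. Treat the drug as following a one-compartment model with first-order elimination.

57.0 mg/L

k = ln2 / t½ = 0.693147 / 5.44 = 0.1274 h⁻¹
e^(−kτ) = e^(−0.1274 × 11.9) = 0.2196
Accumulation ratio R = 1 / (1 − e^(−kτ)) = 1 / (1 − 0.2196) = 1.281
Steady-state peak = C₀ × R = 44.5 × 1.281 = 57.00 mg/L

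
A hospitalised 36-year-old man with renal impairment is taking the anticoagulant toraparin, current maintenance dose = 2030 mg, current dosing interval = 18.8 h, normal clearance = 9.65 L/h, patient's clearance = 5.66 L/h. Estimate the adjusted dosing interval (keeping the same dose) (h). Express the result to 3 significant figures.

To keep the same average steady-state level, dosing rate must scale with clearance.
CL ratio = 5.66 / 9.65 = 0.5865
New interval (same dose) = 18.8 / 0.5865 = 32.05 h

32.1 h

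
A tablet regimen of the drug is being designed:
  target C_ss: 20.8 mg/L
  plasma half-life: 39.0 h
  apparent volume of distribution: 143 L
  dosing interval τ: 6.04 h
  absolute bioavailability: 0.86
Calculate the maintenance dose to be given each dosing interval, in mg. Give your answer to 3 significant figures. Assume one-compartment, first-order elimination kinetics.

k = ln2 / t½ = 0.693147 / 39.0 = 0.01777 h⁻¹
CL = k × Vd = 0.01777 × 143 = 2.541 L/h
At steady state, F × (Dose/τ) = Css × CL.
Dose = Css × CL × τ / F = 20.8 × 2.541 × 6.04 / 0.86 = 371.2 mg

371 mg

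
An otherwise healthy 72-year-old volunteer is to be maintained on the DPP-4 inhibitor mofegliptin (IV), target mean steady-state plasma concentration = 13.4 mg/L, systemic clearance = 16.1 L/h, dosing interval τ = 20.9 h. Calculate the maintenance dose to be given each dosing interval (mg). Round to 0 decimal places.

At steady state, Dose/τ = Css × CL.
Dose = Css × CL × τ = 13.4 × 16.10 × 20.9 = 4509 mg

4509 mg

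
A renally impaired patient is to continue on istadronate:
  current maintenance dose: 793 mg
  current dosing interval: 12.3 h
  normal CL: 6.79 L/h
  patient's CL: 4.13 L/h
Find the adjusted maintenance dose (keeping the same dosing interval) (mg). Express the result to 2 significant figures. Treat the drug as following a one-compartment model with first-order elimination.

480 mg

To keep the same average steady-state level, dosing rate must scale with clearance.
CL ratio = 4.13 / 6.79 = 0.6082
New dose (same interval) = 793 × 0.6082 = 482.3 mg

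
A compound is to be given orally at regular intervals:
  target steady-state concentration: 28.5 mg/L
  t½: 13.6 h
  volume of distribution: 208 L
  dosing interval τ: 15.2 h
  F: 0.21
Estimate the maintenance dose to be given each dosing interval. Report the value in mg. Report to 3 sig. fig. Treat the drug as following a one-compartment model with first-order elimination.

k = ln2 / t½ = 0.693147 / 13.6 = 0.05097 h⁻¹
CL = k × Vd = 0.05097 × 208 = 10.60 L/h
At steady state, F × (Dose/τ) = Css × CL.
Dose = Css × CL × τ / F = 28.5 × 10.60 × 15.2 / 0.21 = 21870 mg

21900 mg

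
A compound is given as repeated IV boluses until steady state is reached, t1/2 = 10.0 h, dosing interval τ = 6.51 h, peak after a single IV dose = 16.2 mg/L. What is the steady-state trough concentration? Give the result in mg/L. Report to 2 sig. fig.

k = ln2 / t½ = 0.693147 / 10.0 = 0.06931 h⁻¹
e^(−kτ) = e^(−0.06931 × 6.51) = 0.6369
Accumulation ratio R = 1 / (1 − e^(−kτ)) = 1 / (1 − 0.6369) = 2.754
Steady-state trough = C₀ × R × e^(−kτ) = 16.2 × 2.754 × 0.6369 = 28.42 mg/L

28 mg/L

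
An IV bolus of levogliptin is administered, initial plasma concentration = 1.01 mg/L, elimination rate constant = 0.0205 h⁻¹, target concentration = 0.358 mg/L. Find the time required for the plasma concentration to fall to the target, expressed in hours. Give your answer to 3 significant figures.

t = ln(C₀ / C) / k = ln(1.010 / 0.358) / 0.02050
  = ln(2.821) / 0.02050 = 1.037 / 0.02050 = 50.59 h

50.6 h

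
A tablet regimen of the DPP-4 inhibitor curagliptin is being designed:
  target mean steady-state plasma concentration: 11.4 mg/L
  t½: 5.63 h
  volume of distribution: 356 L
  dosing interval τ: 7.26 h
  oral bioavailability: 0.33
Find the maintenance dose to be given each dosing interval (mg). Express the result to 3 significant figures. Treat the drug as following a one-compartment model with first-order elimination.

k = ln2 / t½ = 0.693147 / 5.63 = 0.1231 h⁻¹
CL = k × Vd = 0.1231 × 356 = 43.82 L/h
At steady state, F × (Dose/τ) = Css × CL.
Dose = Css × CL × τ / F = 11.4 × 43.82 × 7.26 / 0.33 = 10990 mg

11000 mg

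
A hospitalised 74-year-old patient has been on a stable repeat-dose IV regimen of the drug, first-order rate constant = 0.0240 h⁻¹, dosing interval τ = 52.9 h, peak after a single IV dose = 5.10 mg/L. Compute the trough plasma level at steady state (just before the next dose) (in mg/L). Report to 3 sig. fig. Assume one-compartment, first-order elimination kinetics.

1.99 mg/L

e^(−kτ) = e^(−0.02400 × 52.9) = 0.2809
Accumulation ratio R = 1 / (1 − e^(−kτ)) = 1 / (1 − 0.2809) = 1.391
Steady-state trough = C₀ × R × e^(−kτ) = 5.10 × 1.391 × 0.2809 = 1.993 mg/L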